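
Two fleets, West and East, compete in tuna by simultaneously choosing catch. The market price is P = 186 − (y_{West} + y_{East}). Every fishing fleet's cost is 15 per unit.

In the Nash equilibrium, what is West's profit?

3249

Fishing fleet West's profit: π = y_{West}(186 − (y_{West} + y_{East})) − 15y_{West}.
∂π/∂y_{West} = 171 − 2y_{West} − y_{East} = 0, so y_{West} = 85.5 − 0.5y_{East}.
By symmetry y_{East} = y_{West}; substituting into the reaction function, 1.5y_{West} = 85.5 and y_{West} = 57.
Price P = 186 − 114 = 72.
West's profit: (72 − 15)·57 = 3249.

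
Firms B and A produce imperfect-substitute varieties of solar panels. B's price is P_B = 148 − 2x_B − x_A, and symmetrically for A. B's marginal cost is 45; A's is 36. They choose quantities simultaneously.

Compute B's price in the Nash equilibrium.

85

Firm B's profit: π = x_B(148 − 2x_B − x_A) − 45x_B.
∂π/∂x_B = 103 − 4x_B − x_A = 0 ⇒ x_B = 25.75 − 0.25x_A.
Similarly x_A = 28 − 0.25x_B.
Plugging x_A into B's best response: x_B = 25.75 − 0.25(28 − 0.25x_B) ⇒ 0.9375x_B = 18.75, so x_B = 20.
Then x_A = 28 − 0.25·20 = 23.
P_B = 148 − 2·20 − 23 = 85.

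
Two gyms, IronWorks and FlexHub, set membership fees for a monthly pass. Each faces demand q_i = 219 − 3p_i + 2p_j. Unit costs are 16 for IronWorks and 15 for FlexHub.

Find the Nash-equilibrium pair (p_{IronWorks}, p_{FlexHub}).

66.5625, 66.1875

IronWorks's profit: π = (p_{IronWorks} − 16)(219 − 3p_{IronWorks} + 2p_{FlexHub}).
∂π/∂p_{IronWorks} = 267 − 6p_{IronWorks} + 2p_{FlexHub} = 0 ⇒ p_{IronWorks} = 44.5 + (1/3)p_{FlexHub}.
Similarly p_{FlexHub} = 44 + (1/3)p_{IronWorks}.
Plugging p_{FlexHub} into IronWorks's best response: p_{IronWorks} = 44.5 + (1/3)(44 + (1/3)p_{IronWorks}) ⇒ (8/9)p_{IronWorks} = 355/6, so p_{IronWorks} = 66.5625.
Then p_{FlexHub} = 44 + (1/3)·66.5625 = 66.1875.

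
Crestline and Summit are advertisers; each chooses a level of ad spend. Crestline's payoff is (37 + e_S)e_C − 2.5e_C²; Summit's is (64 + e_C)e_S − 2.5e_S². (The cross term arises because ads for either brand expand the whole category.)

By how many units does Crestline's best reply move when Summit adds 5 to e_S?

Expanding Crestline's payoff: 37e_C + e_Se_C − 2.5e_C².
∂π/∂e_C = 37 + e_S − 5e_C = 0, so e_C = 7.4 + 0.2e_S.
The reaction-function slope is 0.2, so a 5-unit rise in e_S moves e_C by 0.2 × 5 = 1. Crestline's best response rises — the actions are strategic complements.

1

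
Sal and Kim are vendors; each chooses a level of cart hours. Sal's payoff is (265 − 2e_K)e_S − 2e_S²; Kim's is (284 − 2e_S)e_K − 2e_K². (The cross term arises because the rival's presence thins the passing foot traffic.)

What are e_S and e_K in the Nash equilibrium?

41, 50.5

Expanding Sal's payoff: 265e_S − 2e_Ke_S − 2e_S².
∂π/∂e_S = 265 − 2e_K − 4e_S = 0, so e_S = 66.25 − 0.5e_K.
Likewise for Kim: e_K = 71 − 0.5e_S.
Substituting the second reaction function into the first: e_S = 66.25 − 0.5(71 − 0.5e_S), which gives 0.75e_S = 30.75 ⇒ e_S = 41.
Then e_K = 71 − 0.5·41 = 50.5.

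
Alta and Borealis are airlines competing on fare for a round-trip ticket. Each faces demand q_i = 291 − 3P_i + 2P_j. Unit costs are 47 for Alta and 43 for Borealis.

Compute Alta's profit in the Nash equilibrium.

10890.1875

Alta's profit: π = (P_{Alta} − 47)(291 − 3P_{Alta} + 2P_{Borealis}).
∂π/∂P_{Alta} = 432 − 6P_{Alta} + 2P_{Borealis} = 0 ⇒ P_{Alta} = 72 + (1/3)P_{Borealis}.
Similarly P_{Borealis} = 70 + (1/3)P_{Alta}.
Substituting the second reaction function into the first: P_{Alta} = 72 + (1/3)(70 + (1/3)P_{Alta}), which gives (8/9)P_{Alta} = 286/3 ⇒ P_{Alta} = 107.25.
Then P_{Borealis} = 70 + (1/3)·107.25 = 105.75.
q_{Alta} = 291 − 3·107.25 + 2·105.75 = 180.75.
Profit = (107.25 − 47)·180.75 = 10890.1875.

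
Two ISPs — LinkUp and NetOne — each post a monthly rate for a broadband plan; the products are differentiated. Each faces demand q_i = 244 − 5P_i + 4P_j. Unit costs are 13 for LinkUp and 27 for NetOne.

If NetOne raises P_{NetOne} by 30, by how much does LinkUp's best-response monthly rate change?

12

LinkUp's profit: π = (P_{LinkUp} − 13)(244 − 5P_{LinkUp} + 4P_{NetOne}).
∂π/∂P_{LinkUp} = 309 − 10P_{LinkUp} + 4P_{NetOne} = 0 ⇒ P_{LinkUp} = 30.9 + 0.4P_{NetOne}.
The reaction-function slope is 0.4, so a 30-unit rise in P_{NetOne} moves P_{LinkUp} by 0.4 × 30 = 12. LinkUp's best response rises — the actions are strategic complements.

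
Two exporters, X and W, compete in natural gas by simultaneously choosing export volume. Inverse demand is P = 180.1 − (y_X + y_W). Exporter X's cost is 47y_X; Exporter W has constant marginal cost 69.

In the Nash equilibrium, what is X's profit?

Exporter X's profit: π = y_X(180.1 − (y_X + y_W)) − 47y_X.
∂π/∂y_X = 133.1 − 2y_X − y_W = 0, so y_X = 66.55 − 0.5y_W.
By the same steps for W: y_W = 55.55 − 0.5y_X.
Plugging y_W into X's best response: y_X = 66.55 − 0.5(55.55 − 0.5y_X) ⇒ 0.75y_X = 38.775, so y_X = 51.7.
Then y_W = 55.55 − 0.5·51.7 = 29.7.
Price P = 180.1 − 81.4 = 98.7.
X's profit: (98.7 − 47)·51.7 = 2672.89.

2672.89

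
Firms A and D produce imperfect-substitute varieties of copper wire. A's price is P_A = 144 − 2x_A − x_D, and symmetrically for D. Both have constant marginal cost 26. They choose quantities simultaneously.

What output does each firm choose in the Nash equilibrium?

23.6

Firm A's profit: π = x_A(144 − 2x_A − x_D) − 26x_A.
∂π/∂x_A = 118 − 4x_A − x_D = 0 ⇒ x_A = 29.5 − 0.25x_D.
By symmetry x_D = x_A; substituting into the reaction function, 1.25x_A = 29.5 and x_A = 23.6.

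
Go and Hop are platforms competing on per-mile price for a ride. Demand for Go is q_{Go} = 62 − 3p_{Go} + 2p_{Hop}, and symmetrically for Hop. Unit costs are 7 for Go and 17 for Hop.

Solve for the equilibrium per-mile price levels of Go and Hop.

Go's profit: π = (p_{Go} − 7)(62 − 3p_{Go} + 2p_{Hop}).
∂π/∂p_{Go} = 83 − 6p_{Go} + 2p_{Hop} = 0 ⇒ p_{Go} = 83/6 + (1/3)p_{Hop}.
Similarly p_{Hop} = 113/6 + (1/3)p_{Go}.
Plugging p_{Hop} into Go's best response: p_{Go} = 83/6 + (1/3)(113/6 + (1/3)p_{Go}) ⇒ (8/9)p_{Go} = 181/9, so p_{Go} = 22.625.
Then p_{Hop} = 113/6 + (1/3)·22.625 = 26.375.

22.625, 26.375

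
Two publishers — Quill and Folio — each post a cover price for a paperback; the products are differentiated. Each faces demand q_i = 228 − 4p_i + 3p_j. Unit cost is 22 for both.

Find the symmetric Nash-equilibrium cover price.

63.2

Quill's profit: π = (p_{Quill} − 22)(228 − 4p_{Quill} + 3p_{Folio}).
∂π/∂p_{Quill} = 316 − 8p_{Quill} + 3p_{Folio} = 0 ⇒ p_{Quill} = 39.5 + 0.375p_{Folio}.
Setting p_{Quill} = p_{Folio} in the reaction function: p_{Quill} = 39.5 + 0.375p_{Quill}, so p_{Quill} = 39.5 / 0.625 = 63.2.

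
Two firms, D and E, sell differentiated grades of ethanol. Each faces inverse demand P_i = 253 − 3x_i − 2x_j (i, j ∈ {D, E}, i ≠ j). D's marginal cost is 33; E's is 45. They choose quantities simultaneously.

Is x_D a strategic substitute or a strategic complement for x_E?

Firm D's profit: π = x_D(253 − 3x_D − 2x_E) − 33x_D.
∂π/∂x_D = 220 − 6x_D − 2x_E = 0 ⇒ x_D = 110/3 − (1/3)x_E.
The best-response slope dx_D/dx_E = −1/3 < 0: the reaction function is downward-sloping, so the choices are strategic substitutes.

strategic substitutes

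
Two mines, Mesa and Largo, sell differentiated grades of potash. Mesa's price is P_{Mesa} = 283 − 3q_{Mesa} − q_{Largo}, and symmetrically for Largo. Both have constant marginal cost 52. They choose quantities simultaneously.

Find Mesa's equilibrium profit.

Mine Mesa's profit: π = q_{Mesa}(283 − 3q_{Mesa} − q_{Largo}) − 52q_{Mesa}.
∂π/∂q_{Mesa} = 231 − 6q_{Mesa} − q_{Largo} = 0 ⇒ q_{Mesa} = 38.5 − (1/6)q_{Largo}.
By symmetry q_{Largo} = q_{Mesa}; substituting into the reaction function, (7/6)q_{Mesa} = 38.5 and q_{Mesa} = 33.
P_{Mesa} = 283 − 3·33 − 33 = 151.
Profit = (151 − 52)·33 = 3267.

3267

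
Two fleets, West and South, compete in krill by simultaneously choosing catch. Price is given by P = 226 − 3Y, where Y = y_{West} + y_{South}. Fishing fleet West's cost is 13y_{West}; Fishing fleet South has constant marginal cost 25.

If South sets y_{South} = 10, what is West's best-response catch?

Fishing fleet West's profit: π = y_{West}(226 − 3(y_{West} + y_{South})) − 13y_{West}.
∂π/∂y_{West} = 213 − 6y_{West} − 3y_{South} = 0, so y_{West} = 35.5 − 0.5y_{South}.
At y_{South} = 10: y_{West} = 35.5 − 0.5·10 = 30.5.

30.5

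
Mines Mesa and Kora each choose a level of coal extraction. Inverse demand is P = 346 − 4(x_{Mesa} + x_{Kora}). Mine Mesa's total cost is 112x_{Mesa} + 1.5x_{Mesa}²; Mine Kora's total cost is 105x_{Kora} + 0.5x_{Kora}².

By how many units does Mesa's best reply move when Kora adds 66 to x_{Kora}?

Mine Mesa's profit: π = x_{Mesa}(346 − 4(x_{Mesa} + x_{Kora})) − 112x_{Mesa} − 1.5x_{Mesa}².
∂π/∂x_{Mesa} = 234 − 11x_{Mesa} − 4x_{Kora} = 0, so x_{Mesa} = 234/11 − (4/11)x_{Kora}.
The reaction-function slope is −4/11, so a 66-unit rise in x_{Kora} moves x_{Mesa} by −4/11 × 66 = −24. Mesa's best response falls — the actions are strategic substitutes.

-24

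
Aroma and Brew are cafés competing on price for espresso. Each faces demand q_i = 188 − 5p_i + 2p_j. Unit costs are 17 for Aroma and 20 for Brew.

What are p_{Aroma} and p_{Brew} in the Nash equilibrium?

34.4375, 35.6875

Aroma's profit: π = (p_{Aroma} − 17)(188 − 5p_{Aroma} + 2p_{Brew}).
∂π/∂p_{Aroma} = 273 − 10p_{Aroma} + 2p_{Brew} = 0 ⇒ p_{Aroma} = 27.3 + 0.2p_{Brew}.
Similarly p_{Brew} = 28.8 + 0.2p_{Aroma}.
Solving the two reaction functions simultaneously: (1 − (0.2)(0.2))p_{Aroma} = 27.3 + 0.2·28.8, so 0.96p_{Aroma} = 33.06 and p_{Aroma} = 34.4375.
Then p_{Brew} = 28.8 + 0.2·34.4375 = 35.6875.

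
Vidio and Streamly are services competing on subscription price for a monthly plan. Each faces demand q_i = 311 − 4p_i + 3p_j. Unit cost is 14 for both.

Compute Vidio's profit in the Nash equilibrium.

14113.44

Vidio's profit: π = (p_{Vidio} − 14)(311 − 4p_{Vidio} + 3p_{Streamly}).
∂π/∂p_{Vidio} = 367 − 8p_{Vidio} + 3p_{Streamly} = 0 ⇒ p_{Vidio} = 45.875 + 0.375p_{Streamly}.
The game is symmetric, so in equilibrium p_{Streamly} = p_{Vidio}: the reaction function gives 0.625p_{Vidio} = 45.875, hence p_{Vidio} = 73.4.
q_{Vidio} = 311 − 4·73.4 + 3·73.4 = 237.6.
Profit = (73.4 − 14)·237.6 = 14113.44.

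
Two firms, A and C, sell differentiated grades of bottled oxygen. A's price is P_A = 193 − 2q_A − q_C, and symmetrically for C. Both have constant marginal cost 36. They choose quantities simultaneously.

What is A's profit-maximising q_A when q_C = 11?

36.5

Firm A's profit: π = q_A(193 − 2q_A − q_C) − 36q_A.
∂π/∂q_A = 157 − 4q_A − q_C = 0 ⇒ q_A = 39.25 − 0.25q_C.
At q_C = 11: q_A = 39.25 − 0.25·11 = 36.5.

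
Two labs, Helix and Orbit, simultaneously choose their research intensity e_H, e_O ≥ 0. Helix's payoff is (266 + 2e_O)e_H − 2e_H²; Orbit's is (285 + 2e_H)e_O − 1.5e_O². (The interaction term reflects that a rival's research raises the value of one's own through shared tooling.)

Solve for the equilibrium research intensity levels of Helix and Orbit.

Expanding Helix's payoff: 266e_H + 2e_Oe_H − 2e_H².
∂π/∂e_H = 266 + 2e_O − 4e_H = 0, so e_H = 66.5 + 0.5e_O.
Likewise for Orbit: e_O = 95 + (2/3)e_H.
Substituting the second reaction function into the first: e_H = 66.5 + 0.5(95 + (2/3)e_H), which gives (2/3)e_H = 114 ⇒ e_H = 171.
Then e_O = 95 + (2/3)·171 = 209.

171, 209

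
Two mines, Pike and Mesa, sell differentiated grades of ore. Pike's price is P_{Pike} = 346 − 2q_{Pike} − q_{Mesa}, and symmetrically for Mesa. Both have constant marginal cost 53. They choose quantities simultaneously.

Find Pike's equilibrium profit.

6867.92

Mine Pike's profit: π = q_{Pike}(346 − 2q_{Pike} − q_{Mesa}) − 53q_{Pike}.
∂π/∂q_{Pike} = 293 − 4q_{Pike} − q_{Mesa} = 0 ⇒ q_{Pike} = 73.25 − 0.25q_{Mesa}.
Setting q_{Pike} = q_{Mesa} in the reaction function: q_{Pike} = 73.25 − 0.25q_{Pike}, so q_{Pike} = 73.25 / 1.25 = 58.6.
P_{Pike} = 346 − 2·58.6 − 58.6 = 170.2.
Profit = (170.2 − 53)·58.6 = 6867.92.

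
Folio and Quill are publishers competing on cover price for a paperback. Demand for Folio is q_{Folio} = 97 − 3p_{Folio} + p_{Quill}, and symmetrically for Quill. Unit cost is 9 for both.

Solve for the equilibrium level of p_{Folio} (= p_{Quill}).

Folio's profit: π = (p_{Folio} − 9)(97 − 3p_{Folio} + p_{Quill}).
∂π/∂p_{Folio} = 124 − 6p_{Folio} + p_{Quill} = 0 ⇒ p_{Folio} = 62/3 + (1/6)p_{Quill}.
By symmetry p_{Quill} = p_{Folio}; substituting into the reaction function, (5/6)p_{Folio} = 62/3 and p_{Folio} = 24.8.

24.8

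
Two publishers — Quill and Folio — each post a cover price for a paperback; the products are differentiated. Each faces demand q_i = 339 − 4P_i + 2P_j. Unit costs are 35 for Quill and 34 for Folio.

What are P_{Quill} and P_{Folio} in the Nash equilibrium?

Quill's profit: π = (P_{Quill} − 35)(339 − 4P_{Quill} + 2P_{Folio}).
∂π/∂P_{Quill} = 479 − 8P_{Quill} + 2P_{Folio} = 0 ⇒ P_{Quill} = 59.875 + 0.25P_{Folio}.
Similarly P_{Folio} = 59.375 + 0.25P_{Quill}.
Plugging P_{Folio} into Quill's best response: P_{Quill} = 59.875 + 0.25(59.375 + 0.25P_{Quill}) ⇒ 0.9375P_{Quill} = 2391/32, so P_{Quill} = 79.7.
Then P_{Folio} = 59.375 + 0.25·79.7 = 79.3.

79.7, 79.3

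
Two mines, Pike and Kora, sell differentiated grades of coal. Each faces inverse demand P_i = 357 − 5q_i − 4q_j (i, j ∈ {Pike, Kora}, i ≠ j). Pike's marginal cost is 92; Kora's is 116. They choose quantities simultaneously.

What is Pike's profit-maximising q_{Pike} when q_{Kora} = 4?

24.9

Mine Pike's profit: π = q_{Pike}(357 − 5q_{Pike} − 4q_{Kora}) − 92q_{Pike}.
∂π/∂q_{Pike} = 265 − 10q_{Pike} − 4q_{Kora} = 0 ⇒ q_{Pike} = 26.5 − 0.4q_{Kora}.
At q_{Kora} = 4: q_{Pike} = 26.5 − 0.4·4 = 24.9.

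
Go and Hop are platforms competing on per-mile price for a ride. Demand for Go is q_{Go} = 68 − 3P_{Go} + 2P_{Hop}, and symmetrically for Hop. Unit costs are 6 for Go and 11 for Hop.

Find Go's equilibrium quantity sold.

49.3125

Go's profit: π = (P_{Go} − 6)(68 − 3P_{Go} + 2P_{Hop}).
∂π/∂P_{Go} = 86 − 6P_{Go} + 2P_{Hop} = 0 ⇒ P_{Go} = 43/3 + (1/3)P_{Hop}.
Similarly P_{Hop} = 101/6 + (1/3)P_{Go}.
Plugging P_{Hop} into Go's best response: P_{Go} = 43/3 + (1/3)(101/6 + (1/3)P_{Go}) ⇒ (8/9)P_{Go} = 359/18, so P_{Go} = 22.4375.
Then P_{Hop} = 101/6 + (1/3)·22.4375 = 24.3125.
q_{Go} = 68 − 3·22.4375 + 2·24.3125 = 49.3125.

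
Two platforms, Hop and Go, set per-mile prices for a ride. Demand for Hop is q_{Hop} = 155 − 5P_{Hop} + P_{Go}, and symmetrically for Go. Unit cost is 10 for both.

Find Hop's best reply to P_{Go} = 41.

24.6

Hop's profit: π = (P_{Hop} − 10)(155 − 5P_{Hop} + P_{Go}).
∂π/∂P_{Hop} = 205 − 10P_{Hop} + P_{Go} = 0 ⇒ P_{Hop} = 20.5 + 0.1P_{Go}.
At P_{Go} = 41: P_{Hop} = 20.5 + 0.1·41 = 24.6.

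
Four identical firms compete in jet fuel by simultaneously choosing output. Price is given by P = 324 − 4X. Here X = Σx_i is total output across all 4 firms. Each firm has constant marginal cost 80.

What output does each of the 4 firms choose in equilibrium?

A representative firm's profit is π_i = x_i(324 − 4X) − 80x_i, with X = x_i + Σ_{j≠i} x_j.
First-order condition: 244 − 8x_i − 4Σ_{j≠i} x_j = 0.
With identical firms, set every x_j = x: then 244 − 8x − 12x = 0, i.e. x = 244/20 = 12.2.

12.2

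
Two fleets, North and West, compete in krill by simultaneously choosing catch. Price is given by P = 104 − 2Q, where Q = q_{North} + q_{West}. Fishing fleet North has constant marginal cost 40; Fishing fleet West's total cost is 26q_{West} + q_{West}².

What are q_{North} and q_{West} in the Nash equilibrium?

Fishing fleet North's profit: π = q_{North}(104 − 2(q_{North} + q_{West})) − 40q_{North}.
∂π/∂q_{North} = 64 − 4q_{North} − 2q_{West} = 0, so q_{North} = 16 − 0.5q_{West}.
For West: ∂π/∂q_{West} = 78 − 6q_{West} − 2q_{North} = 0 ⇒ q_{West} = 13 − (1/3)q_{North}.
Substituting the second reaction function into the first: q_{North} = 16 − 0.5(13 − (1/3)q_{North}), which gives (5/6)q_{North} = 9.5 ⇒ q_{North} = 11.4.
Then q_{West} = 13 − (1/3)·11.4 = 9.2.

11.4, 9.2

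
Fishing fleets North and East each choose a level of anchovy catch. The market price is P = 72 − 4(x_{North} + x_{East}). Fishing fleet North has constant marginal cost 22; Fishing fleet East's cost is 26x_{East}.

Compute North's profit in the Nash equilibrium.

81

Fishing fleet North's profit: π = x_{North}(72 − 4(x_{North} + x_{East})) − 22x_{North}.
∂π/∂x_{North} = 50 − 8x_{North} − 4x_{East} = 0, so x_{North} = 6.25 − 0.5x_{East}.
By the same steps for East: x_{East} = 5.75 − 0.5x_{North}.
Substituting the second reaction function into the first: x_{North} = 6.25 − 0.5(5.75 − 0.5x_{North}), which gives 0.75x_{North} = 3.375 ⇒ x_{North} = 4.5.
Then x_{East} = 5.75 − 0.5·4.5 = 3.5.
Price P = 72 − 4·8 = 40.
North's profit: (40 − 22)·4.5 = 81.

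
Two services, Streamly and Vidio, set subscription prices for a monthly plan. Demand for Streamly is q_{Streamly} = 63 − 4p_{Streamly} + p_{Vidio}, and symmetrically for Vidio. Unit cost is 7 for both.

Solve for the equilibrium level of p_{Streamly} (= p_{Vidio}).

Streamly's profit: π = (p_{Streamly} − 7)(63 − 4p_{Streamly} + p_{Vidio}).
∂π/∂p_{Streamly} = 91 − 8p_{Streamly} + p_{Vidio} = 0 ⇒ p_{Streamly} = 11.375 + 0.125p_{Vidio}.
Setting p_{Streamly} = p_{Vidio} in the reaction function: p_{Streamly} = 11.375 + 0.125p_{Streamly}, so p_{Streamly} = 11.375 / 0.875 = 13.

13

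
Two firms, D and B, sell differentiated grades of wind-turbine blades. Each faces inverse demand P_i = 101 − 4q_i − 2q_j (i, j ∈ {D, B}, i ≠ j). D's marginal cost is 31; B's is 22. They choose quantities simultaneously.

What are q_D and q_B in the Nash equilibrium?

Firm D's profit: π = q_D(101 − 4q_D − 2q_B) − 31q_D.
∂π/∂q_D = 70 − 8q_D − 2q_B = 0 ⇒ q_D = 8.75 − 0.25q_B.
Similarly q_B = 9.875 − 0.25q_D.
Substituting the second reaction function into the first: q_D = 8.75 − 0.25(9.875 − 0.25q_D), which gives 0.9375q_D = 201/32 ⇒ q_D = 6.7.
Then q_B = 9.875 − 0.25·6.7 = 8.2.

6.7, 8.2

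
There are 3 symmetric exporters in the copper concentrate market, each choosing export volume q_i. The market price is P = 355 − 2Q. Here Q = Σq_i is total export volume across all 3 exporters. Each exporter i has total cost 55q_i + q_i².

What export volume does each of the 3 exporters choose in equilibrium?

A representative exporter's profit is π_i = q_i(355 − 2Q) − 55q_i − q_i², with Q = q_i + Σ_{j≠i} q_j.
First-order condition: 300 − 6q_i − 2Σ_{j≠i} q_j = 0.
Imposing symmetry (q_j = q for all j) turns Σ_{j≠i} q_j into 2q, so 300 = 10q and q = 30.

30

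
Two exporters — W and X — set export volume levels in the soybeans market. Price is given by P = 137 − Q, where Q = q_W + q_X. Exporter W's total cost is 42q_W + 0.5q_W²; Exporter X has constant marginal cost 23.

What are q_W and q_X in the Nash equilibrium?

15.2, 49.4

Exporter W's profit: π = q_W(137 − (q_W + q_X)) − 42q_W − 0.5q_W².
∂π/∂q_W = 95 − 3q_W − q_X = 0, so q_W = 95/3 − (1/3)q_X.
For X: ∂π/∂q_X = 114 − 2q_X − q_W = 0 ⇒ q_X = 57 − 0.5q_W.
Solving the two reaction functions simultaneously: (1 − (−1/3)(−0.5))q_W = 95/3 − (1/3)·57, so (5/6)q_W = 38/3 and q_W = 15.2.
Then q_X = 57 − 0.5·15.2 = 49.4.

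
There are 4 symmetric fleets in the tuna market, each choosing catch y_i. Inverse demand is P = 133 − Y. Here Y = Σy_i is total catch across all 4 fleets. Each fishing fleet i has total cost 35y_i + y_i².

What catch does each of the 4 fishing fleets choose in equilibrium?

14

A representative fishing fleet's profit is π_i = y_i(133 − Y) − 35y_i − y_i², with Y = y_i + Σ_{j≠i} y_j.
First-order condition: 98 − 4y_i − Σ_{j≠i} y_j = 0.
With identical fishing fleets, set every y_j = y: then 98 − 4y − 3y = 0, i.e. y = 98/7 = 14.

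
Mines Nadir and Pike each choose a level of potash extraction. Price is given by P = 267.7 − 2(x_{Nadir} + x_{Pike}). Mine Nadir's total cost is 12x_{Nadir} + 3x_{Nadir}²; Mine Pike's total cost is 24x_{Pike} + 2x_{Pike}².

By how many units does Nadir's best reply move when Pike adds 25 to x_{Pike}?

Mine Nadir's profit: π = x_{Nadir}(267.7 − 2(x_{Nadir} + x_{Pike})) − 12x_{Nadir} − 3x_{Nadir}².
∂π/∂x_{Nadir} = 255.7 − 10x_{Nadir} − 2x_{Pike} = 0, so x_{Nadir} = 25.57 − 0.2x_{Pike}.
The reaction-function slope is −0.2, so a 25-unit rise in x_{Pike} moves x_{Nadir} by −0.2 × 25 = −5. Nadir's best response falls — the actions are strategic substitutes.

-5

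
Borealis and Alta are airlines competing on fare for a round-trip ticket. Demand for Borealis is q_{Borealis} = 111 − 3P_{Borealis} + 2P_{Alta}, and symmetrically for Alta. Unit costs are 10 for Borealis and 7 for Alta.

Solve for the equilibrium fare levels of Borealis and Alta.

Borealis's profit: π = (P_{Borealis} − 10)(111 − 3P_{Borealis} + 2P_{Alta}).
∂π/∂P_{Borealis} = 141 − 6P_{Borealis} + 2P_{Alta} = 0 ⇒ P_{Borealis} = 23.5 + (1/3)P_{Alta}.
Similarly P_{Alta} = 22 + (1/3)P_{Borealis}.
Solving the two reaction functions simultaneously: (1 − (1/3)(1/3))P_{Borealis} = 23.5 + (1/3)·22, so (8/9)P_{Borealis} = 185/6 and P_{Borealis} = 34.6875.
Then P_{Alta} = 22 + (1/3)·34.6875 = 33.5625.

34.6875, 33.5625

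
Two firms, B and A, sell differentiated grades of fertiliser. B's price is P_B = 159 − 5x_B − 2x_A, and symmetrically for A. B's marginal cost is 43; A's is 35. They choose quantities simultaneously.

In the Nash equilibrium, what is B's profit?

Firm B's profit: π = x_B(159 − 5x_B − 2x_A) − 43x_B.
∂π/∂x_B = 116 − 10x_B − 2x_A = 0 ⇒ x_B = 11.6 − 0.2x_A.
Similarly x_A = 12.4 − 0.2x_B.
Solving the two reaction functions simultaneously: (1 − (−0.2)(−0.2))x_B = 11.6 − 0.2·12.4, so 0.96x_B = 9.12 and x_B = 9.5.
Then x_A = 12.4 − 0.2·9.5 = 10.5.
P_B = 159 − 5·9.5 − 2·10.5 = 90.5.
Profit = (90.5 − 43)·9.5 = 451.25.

451.25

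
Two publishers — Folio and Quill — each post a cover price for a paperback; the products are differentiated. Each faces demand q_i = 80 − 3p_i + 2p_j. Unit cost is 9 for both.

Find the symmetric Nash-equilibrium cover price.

26.75

Folio's profit: π = (p_{Folio} − 9)(80 − 3p_{Folio} + 2p_{Quill}).
∂π/∂p_{Folio} = 107 − 6p_{Folio} + 2p_{Quill} = 0 ⇒ p_{Folio} = 107/6 + (1/3)p_{Quill}.
Setting p_{Folio} = p_{Quill} in the reaction function: p_{Folio} = 107/6 + (1/3)p_{Folio}, so p_{Folio} = (107/6) / (2/3) = 26.75.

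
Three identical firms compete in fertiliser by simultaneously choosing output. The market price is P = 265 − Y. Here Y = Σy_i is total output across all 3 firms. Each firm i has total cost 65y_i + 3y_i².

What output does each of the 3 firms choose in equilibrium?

A representative firm's profit is π_i = y_i(265 − Y) − 65y_i − 3y_i², with Y = y_i + Σ_{j≠i} y_j.
First-order condition: 200 − 8y_i − Σ_{j≠i} y_j = 0.
Imposing symmetry (y_j = y for all j) turns Σ_{j≠i} y_j into 2y, so 200 = 10y and y = 20.

20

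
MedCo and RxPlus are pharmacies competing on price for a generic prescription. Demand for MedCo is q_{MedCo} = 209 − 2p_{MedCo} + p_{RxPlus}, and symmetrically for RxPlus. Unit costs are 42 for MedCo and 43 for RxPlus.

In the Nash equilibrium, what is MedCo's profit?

6227.28

MedCo's profit: π = (p_{MedCo} − 42)(209 − 2p_{MedCo} + p_{RxPlus}).
∂π/∂p_{MedCo} = 293 − 4p_{MedCo} + p_{RxPlus} = 0 ⇒ p_{MedCo} = 73.25 + 0.25p_{RxPlus}.
Similarly p_{RxPlus} = 73.75 + 0.25p_{MedCo}.
Plugging p_{RxPlus} into MedCo's best response: p_{MedCo} = 73.25 + 0.25(73.75 + 0.25p_{MedCo}) ⇒ 0.9375p_{MedCo} = 91.6875, so p_{MedCo} = 97.8.
Then p_{RxPlus} = 73.75 + 0.25·97.8 = 98.2.
q_{MedCo} = 209 − 2·97.8 + 98.2 = 111.6.
Profit = (97.8 − 42)·111.6 = 6227.28.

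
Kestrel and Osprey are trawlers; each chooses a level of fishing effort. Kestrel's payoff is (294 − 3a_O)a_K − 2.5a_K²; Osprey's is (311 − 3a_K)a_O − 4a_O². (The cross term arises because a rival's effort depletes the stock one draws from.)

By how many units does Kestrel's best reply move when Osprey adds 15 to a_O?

-9

Expanding Kestrel's payoff: 294a_K − 3a_Oa_K − 2.5a_K².
∂π/∂a_K = 294 − 3a_O − 5a_K = 0, so a_K = 58.8 − 0.6a_O.
The reaction-function slope is −0.6, so a 15-unit rise in a_O moves a_K by −0.6 × 15 = −9. Kestrel's best response falls — the actions are strategic substitutes.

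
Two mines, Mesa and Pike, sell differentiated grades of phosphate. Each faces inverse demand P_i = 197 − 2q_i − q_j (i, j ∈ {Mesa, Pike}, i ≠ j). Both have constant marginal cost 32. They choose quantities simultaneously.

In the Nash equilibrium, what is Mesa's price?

98

Mine Mesa's profit: π = q_{Mesa}(197 − 2q_{Mesa} − q_{Pike}) − 32q_{Mesa}.
∂π/∂q_{Mesa} = 165 − 4q_{Mesa} − q_{Pike} = 0 ⇒ q_{Mesa} = 41.25 − 0.25q_{Pike}.
Setting q_{Mesa} = q_{Pike} in the reaction function: q_{Mesa} = 41.25 − 0.25q_{Mesa}, so q_{Mesa} = 41.25 / 1.25 = 33.
P_{Mesa} = 197 − 2·33 − 33 = 98.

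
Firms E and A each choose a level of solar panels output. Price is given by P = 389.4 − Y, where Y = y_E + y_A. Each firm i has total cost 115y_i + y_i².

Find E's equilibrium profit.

6023.6288

Firm E's profit: π = y_E(389.4 − (y_E + y_A)) − 115y_E − y_E².
∂π/∂y_E = 274.4 − 4y_E − y_A = 0, so y_E = 68.6 − 0.25y_A.
Setting y_E = y_A in the reaction function: y_E = 68.6 − 0.25y_E, so y_E = 68.6 / 1.25 = 54.88.
Price P = 389.4 − 109.76 = 279.64.
E's profit: (279.64 − 115)·54.88 − (54.88)² = 6023.6288.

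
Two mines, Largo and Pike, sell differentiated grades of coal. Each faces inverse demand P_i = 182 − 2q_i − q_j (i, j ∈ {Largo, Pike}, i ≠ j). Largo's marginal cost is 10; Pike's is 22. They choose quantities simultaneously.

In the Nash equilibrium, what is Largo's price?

Mine Largo's profit: π = q_{Largo}(182 − 2q_{Largo} − q_{Pike}) − 10q_{Largo}.
∂π/∂q_{Largo} = 172 − 4q_{Largo} − q_{Pike} = 0 ⇒ q_{Largo} = 43 − 0.25q_{Pike}.
Similarly q_{Pike} = 40 − 0.25q_{Largo}.
Plugging q_{Pike} into Largo's best response: q_{Largo} = 43 − 0.25(40 − 0.25q_{Largo}) ⇒ 0.9375q_{Largo} = 33, so q_{Largo} = 35.2.
Then q_{Pike} = 40 − 0.25·35.2 = 31.2.
P_{Largo} = 182 − 2·35.2 − 31.2 = 80.4.

80.4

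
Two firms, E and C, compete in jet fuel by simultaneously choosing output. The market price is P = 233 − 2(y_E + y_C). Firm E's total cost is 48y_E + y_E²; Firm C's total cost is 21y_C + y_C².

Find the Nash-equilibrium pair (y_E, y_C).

Firm E's profit: π = y_E(233 − 2(y_E + y_C)) − 48y_E − y_E².
∂π/∂y_E = 185 − 6y_E − 2y_C = 0, so y_E = 185/6 − (1/3)y_C.
By the same steps for C: y_C = 106/3 − (1/3)y_E.
Substituting the second reaction function into the first: y_E = 185/6 − (1/3)(106/3 − (1/3)y_E), which gives (8/9)y_E = 343/18 ⇒ y_E = 21.4375.
Then y_C = 106/3 − (1/3)·21.4375 = 28.1875.

21.4375, 28.1875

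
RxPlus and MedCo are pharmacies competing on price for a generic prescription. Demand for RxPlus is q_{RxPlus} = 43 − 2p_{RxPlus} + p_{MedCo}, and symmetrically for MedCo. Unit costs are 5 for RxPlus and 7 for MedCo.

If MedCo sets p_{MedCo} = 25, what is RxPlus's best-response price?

19.5

RxPlus's profit: π = (p_{RxPlus} − 5)(43 − 2p_{RxPlus} + p_{MedCo}).
∂π/∂p_{RxPlus} = 53 − 4p_{RxPlus} + p_{MedCo} = 0 ⇒ p_{RxPlus} = 13.25 + 0.25p_{MedCo}.
At p_{MedCo} = 25: p_{RxPlus} = 13.25 + 0.25·25 = 19.5.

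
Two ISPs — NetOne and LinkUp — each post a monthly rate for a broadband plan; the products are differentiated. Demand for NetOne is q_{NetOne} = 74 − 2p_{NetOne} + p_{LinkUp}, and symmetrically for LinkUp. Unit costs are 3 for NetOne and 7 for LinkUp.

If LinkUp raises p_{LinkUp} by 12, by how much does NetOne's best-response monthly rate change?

NetOne's profit: π = (p_{NetOne} − 3)(74 − 2p_{NetOne} + p_{LinkUp}).
∂π/∂p_{NetOne} = 80 − 4p_{NetOne} + p_{LinkUp} = 0 ⇒ p_{NetOne} = 20 + 0.25p_{LinkUp}.
The reaction-function slope is 0.25, so a 12-unit rise in p_{LinkUp} moves p_{NetOne} by 0.25 × 12 = 3. NetOne's best response rises — the actions are strategic complements.

3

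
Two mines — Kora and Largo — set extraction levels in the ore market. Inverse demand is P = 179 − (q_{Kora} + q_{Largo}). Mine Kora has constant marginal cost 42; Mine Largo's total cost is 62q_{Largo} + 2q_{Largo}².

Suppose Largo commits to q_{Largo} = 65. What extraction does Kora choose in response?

Mine Kora's profit: π = q_{Kora}(179 − (q_{Kora} + q_{Largo})) − 42q_{Kora}.
∂π/∂q_{Kora} = 137 − 2q_{Kora} − q_{Largo} = 0, so q_{Kora} = 68.5 − 0.5q_{Largo}.
At q_{Largo} = 65: q_{Kora} = 68.5 − 0.5·65 = 36.

36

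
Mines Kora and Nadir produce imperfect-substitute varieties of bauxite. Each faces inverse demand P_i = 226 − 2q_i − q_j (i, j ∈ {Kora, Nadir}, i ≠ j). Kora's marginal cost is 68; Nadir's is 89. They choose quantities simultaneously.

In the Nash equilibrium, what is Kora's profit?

Mine Kora's profit: π = q_{Kora}(226 − 2q_{Kora} − q_{Nadir}) − 68q_{Kora}.
∂π/∂q_{Kora} = 158 − 4q_{Kora} − q_{Nadir} = 0 ⇒ q_{Kora} = 39.5 − 0.25q_{Nadir}.
Similarly q_{Nadir} = 34.25 − 0.25q_{Kora}.
Solving the two reaction functions simultaneously: (1 − (−0.25)(−0.25))q_{Kora} = 39.5 − 0.25·34.25, so 0.9375q_{Kora} = 30.9375 and q_{Kora} = 33.
Then q_{Nadir} = 34.25 − 0.25·33 = 26.
P_{Kora} = 226 − 2·33 − 26 = 134.
Profit = (134 − 68)·33 = 2178.

2178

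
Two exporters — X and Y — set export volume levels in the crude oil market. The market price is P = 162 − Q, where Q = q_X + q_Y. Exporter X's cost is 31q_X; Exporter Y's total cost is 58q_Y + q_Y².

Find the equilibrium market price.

Exporter X's profit: π = q_X(162 − (q_X + q_Y)) − 31q_X.
∂π/∂q_X = 131 − 2q_X − q_Y = 0, so q_X = 65.5 − 0.5q_Y.
For Y: ∂π/∂q_Y = 104 − 4q_Y − q_X = 0 ⇒ q_Y = 26 − 0.25q_X.
Plugging q_Y into X's best response: q_X = 65.5 − 0.5(26 − 0.25q_X) ⇒ 0.875q_X = 52.5, so q_X = 60.
Then q_Y = 26 − 0.25·60 = 11.
Equilibrium price: P = 162 − 71 = 91.

91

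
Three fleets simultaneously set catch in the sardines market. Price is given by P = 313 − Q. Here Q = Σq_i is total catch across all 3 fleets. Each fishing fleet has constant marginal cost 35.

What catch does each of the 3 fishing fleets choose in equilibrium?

69.5

A representative fishing fleet's profit is π_i = q_i(313 − Q) − 35q_i, with Q = q_i + Σ_{j≠i} q_j.
First-order condition: 278 − 2q_i − Σ_{j≠i} q_j = 0.
In a symmetric equilibrium every fishing fleet chooses the same q, so Σ_{j≠i} q_j = 2q. The condition becomes 278 − 4q = 0, giving q = 278/4 = 69.5.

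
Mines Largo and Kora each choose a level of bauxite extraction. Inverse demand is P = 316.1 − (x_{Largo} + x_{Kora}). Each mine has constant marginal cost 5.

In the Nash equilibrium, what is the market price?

108.7

Mine Largo's profit: π = x_{Largo}(316.1 − (x_{Largo} + x_{Kora})) − 5x_{Largo}.
∂π/∂x_{Largo} = 311.1 − 2x_{Largo} − x_{Kora} = 0, so x_{Largo} = 155.55 − 0.5x_{Kora}.
By symmetry x_{Kora} = x_{Largo}; substituting into the reaction function, 1.5x_{Largo} = 155.55 and x_{Largo} = 103.7.
Equilibrium price: P = 316.1 − 207.4 = 108.7.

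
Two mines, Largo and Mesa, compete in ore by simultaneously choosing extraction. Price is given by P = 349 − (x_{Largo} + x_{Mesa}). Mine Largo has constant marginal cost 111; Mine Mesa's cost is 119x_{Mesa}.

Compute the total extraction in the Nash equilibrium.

Mine Largo's profit: π = x_{Largo}(349 − (x_{Largo} + x_{Mesa})) − 111x_{Largo}.
∂π/∂x_{Largo} = 238 − 2x_{Largo} − x_{Mesa} = 0, so x_{Largo} = 119 − 0.5x_{Mesa}.
By the same steps for Mesa: x_{Mesa} = 115 − 0.5x_{Largo}.
Solving the two reaction functions simultaneously: (1 − (−0.5)(−0.5))x_{Largo} = 119 − 0.5·115, so 0.75x_{Largo} = 61.5 and x_{Largo} = 82.
Then x_{Mesa} = 115 − 0.5·82 = 74.
Total extraction: 82 + 74 = 156.

156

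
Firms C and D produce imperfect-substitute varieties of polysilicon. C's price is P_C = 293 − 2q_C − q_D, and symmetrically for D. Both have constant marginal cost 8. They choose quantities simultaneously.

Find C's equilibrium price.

Firm C's profit: π = q_C(293 − 2q_C − q_D) − 8q_C.
∂π/∂q_C = 285 − 4q_C − q_D = 0 ⇒ q_C = 71.25 − 0.25q_D.
By symmetry q_D = q_C; substituting into the reaction function, 1.25q_C = 71.25 and q_C = 57.
P_C = 293 − 2·57 − 57 = 122.

122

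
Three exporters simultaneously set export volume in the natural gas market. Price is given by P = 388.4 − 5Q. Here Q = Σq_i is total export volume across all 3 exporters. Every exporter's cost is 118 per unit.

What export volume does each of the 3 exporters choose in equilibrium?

A representative exporter's profit is π_i = q_i(388.4 − 5Q) − 118q_i, with Q = q_i + Σ_{j≠i} q_j.
First-order condition: 270.4 − 10q_i − 5Σ_{j≠i} q_j = 0.
With identical exporters, set every q_j = q: then 270.4 − 10q − 10q = 0, i.e. q = 270.4/20 = 13.52.

13.52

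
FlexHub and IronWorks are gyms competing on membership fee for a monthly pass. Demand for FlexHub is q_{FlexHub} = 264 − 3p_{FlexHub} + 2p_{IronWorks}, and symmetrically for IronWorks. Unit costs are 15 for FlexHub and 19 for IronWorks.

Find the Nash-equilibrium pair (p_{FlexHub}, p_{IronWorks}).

78, 79.5

FlexHub's profit: π = (p_{FlexHub} − 15)(264 − 3p_{FlexHub} + 2p_{IronWorks}).
∂π/∂p_{FlexHub} = 309 − 6p_{FlexHub} + 2p_{IronWorks} = 0 ⇒ p_{FlexHub} = 51.5 + (1/3)p_{IronWorks}.
Similarly p_{IronWorks} = 53.5 + (1/3)p_{FlexHub}.
Substituting the second reaction function into the first: p_{FlexHub} = 51.5 + (1/3)(53.5 + (1/3)p_{FlexHub}), which gives (8/9)p_{FlexHub} = 208/3 ⇒ p_{FlexHub} = 78.
Then p_{IronWorks} = 53.5 + (1/3)·78 = 79.5.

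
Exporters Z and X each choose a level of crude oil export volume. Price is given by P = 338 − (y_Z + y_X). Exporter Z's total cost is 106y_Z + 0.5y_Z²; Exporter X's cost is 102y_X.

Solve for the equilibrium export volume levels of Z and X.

Exporter Z's profit: π = y_Z(338 − (y_Z + y_X)) − 106y_Z − 0.5y_Z².
∂π/∂y_Z = 232 − 3y_Z − y_X = 0, so y_Z = 232/3 − (1/3)y_X.
For X: ∂π/∂y_X = 236 − 2y_X − y_Z = 0 ⇒ y_X = 118 − 0.5y_Z.
Plugging y_X into Z's best response: y_Z = 232/3 − (1/3)(118 − 0.5y_Z) ⇒ (5/6)y_Z = 38, so y_Z = 45.6.
Then y_X = 118 − 0.5·45.6 = 95.2.

45.6, 95.2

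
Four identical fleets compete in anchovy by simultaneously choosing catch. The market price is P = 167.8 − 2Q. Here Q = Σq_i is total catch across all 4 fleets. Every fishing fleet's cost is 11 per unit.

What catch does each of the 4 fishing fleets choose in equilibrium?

15.68

A representative fishing fleet's profit is π_i = q_i(167.8 − 2Q) − 11q_i, with Q = q_i + Σ_{j≠i} q_j.
First-order condition: 156.8 − 4q_i − 2Σ_{j≠i} q_j = 0.
With identical fishing fleets, set every q_j = q: then 156.8 − 4q − 6q = 0, i.e. q = 156.8/10 = 15.68.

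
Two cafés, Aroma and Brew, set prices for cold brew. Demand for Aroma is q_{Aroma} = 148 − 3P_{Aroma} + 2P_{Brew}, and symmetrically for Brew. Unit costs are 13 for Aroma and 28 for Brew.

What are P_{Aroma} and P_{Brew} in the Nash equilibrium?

49.5625, 55.1875

Aroma's profit: π = (P_{Aroma} − 13)(148 − 3P_{Aroma} + 2P_{Brew}).
∂π/∂P_{Aroma} = 187 − 6P_{Aroma} + 2P_{Brew} = 0 ⇒ P_{Aroma} = 187/6 + (1/3)P_{Brew}.
Similarly P_{Brew} = 116/3 + (1/3)P_{Aroma}.
Plugging P_{Brew} into Aroma's best response: P_{Aroma} = 187/6 + (1/3)(116/3 + (1/3)P_{Aroma}) ⇒ (8/9)P_{Aroma} = 793/18, so P_{Aroma} = 49.5625.
Then P_{Brew} = 116/3 + (1/3)·49.5625 = 55.1875.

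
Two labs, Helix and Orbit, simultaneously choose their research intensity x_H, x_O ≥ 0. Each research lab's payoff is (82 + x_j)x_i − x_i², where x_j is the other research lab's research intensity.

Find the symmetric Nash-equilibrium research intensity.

Helix's payoff is (82 + x_O)x_H − x_H².
∂π/∂x_H = 82 + x_O − 2x_H = 0, so x_H = 41 + 0.5x_O.
By symmetry x_O = x_H; substituting into the reaction function, 0.5x_H = 41 and x_H = 82.

82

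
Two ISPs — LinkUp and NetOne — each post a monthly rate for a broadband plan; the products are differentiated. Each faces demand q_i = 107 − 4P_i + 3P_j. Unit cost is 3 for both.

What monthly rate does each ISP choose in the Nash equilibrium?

LinkUp's profit: π = (P_{LinkUp} − 3)(107 − 4P_{LinkUp} + 3P_{NetOne}).
∂π/∂P_{LinkUp} = 119 − 8P_{LinkUp} + 3P_{NetOne} = 0 ⇒ P_{LinkUp} = 14.875 + 0.375P_{NetOne}.
Setting P_{LinkUp} = P_{NetOne} in the reaction function: P_{LinkUp} = 14.875 + 0.375P_{LinkUp}, so P_{LinkUp} = 14.875 / 0.625 = 23.8.

23.8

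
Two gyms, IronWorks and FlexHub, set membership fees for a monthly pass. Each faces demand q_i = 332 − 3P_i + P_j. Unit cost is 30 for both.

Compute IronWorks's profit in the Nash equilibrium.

IronWorks's profit: π = (P_{IronWorks} − 30)(332 − 3P_{IronWorks} + P_{FlexHub}).
∂π/∂P_{IronWorks} = 422 − 6P_{IronWorks} + P_{FlexHub} = 0 ⇒ P_{IronWorks} = 211/3 + (1/6)P_{FlexHub}.
By symmetry P_{FlexHub} = P_{IronWorks}; substituting into the reaction function, (5/6)P_{IronWorks} = 211/3 and P_{IronWorks} = 84.4.
q_{IronWorks} = 332 − 3·84.4 + 84.4 = 163.2.
Profit = (84.4 − 30)·163.2 = 8878.08.

8878.08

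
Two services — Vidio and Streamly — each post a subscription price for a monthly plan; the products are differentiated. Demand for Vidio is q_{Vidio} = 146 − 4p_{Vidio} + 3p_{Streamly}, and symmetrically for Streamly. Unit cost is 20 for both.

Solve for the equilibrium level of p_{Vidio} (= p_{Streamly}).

Vidio's profit: π = (p_{Vidio} − 20)(146 − 4p_{Vidio} + 3p_{Streamly}).
∂π/∂p_{Vidio} = 226 − 8p_{Vidio} + 3p_{Streamly} = 0 ⇒ p_{Vidio} = 28.25 + 0.375p_{Streamly}.
By symmetry p_{Streamly} = p_{Vidio}; substituting into the reaction function, 0.625p_{Vidio} = 28.25 and p_{Vidio} = 45.2.

45.2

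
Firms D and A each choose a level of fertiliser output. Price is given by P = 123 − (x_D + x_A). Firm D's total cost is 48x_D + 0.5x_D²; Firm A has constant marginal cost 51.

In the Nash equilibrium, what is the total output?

Firm D's profit: π = x_D(123 − (x_D + x_A)) − 48x_D − 0.5x_D².
∂π/∂x_D = 75 − 3x_D − x_A = 0, so x_D = 25 − (1/3)x_A.
For A: ∂π/∂x_A = 72 − 2x_A − x_D = 0 ⇒ x_A = 36 − 0.5x_D.
Solving the two reaction functions simultaneously: (1 − (−1/3)(−0.5))x_D = 25 − (1/3)·36, so (5/6)x_D = 13 and x_D = 15.6.
Then x_A = 36 − 0.5·15.6 = 28.2.
Total output: 15.6 + 28.2 = 43.8.

43.8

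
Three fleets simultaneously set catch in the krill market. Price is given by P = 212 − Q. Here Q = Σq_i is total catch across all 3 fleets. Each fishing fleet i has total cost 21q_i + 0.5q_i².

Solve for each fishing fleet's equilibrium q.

38.2

A representative fishing fleet's profit is π_i = q_i(212 − Q) − 21q_i − 0.5q_i², with Q = q_i + Σ_{j≠i} q_j.
First-order condition: 191 − 3q_i − Σ_{j≠i} q_j = 0.
Imposing symmetry (q_j = q for all j) turns Σ_{j≠i} q_j into 2q, so 191 = 5q and q = 38.2.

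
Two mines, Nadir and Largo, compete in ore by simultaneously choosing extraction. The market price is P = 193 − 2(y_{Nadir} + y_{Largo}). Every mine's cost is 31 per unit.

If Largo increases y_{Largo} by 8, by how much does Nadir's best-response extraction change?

-4

Mine Nadir's profit: π = y_{Nadir}(193 − 2(y_{Nadir} + y_{Largo})) − 31y_{Nadir}.
∂π/∂y_{Nadir} = 162 − 4y_{Nadir} − 2y_{Largo} = 0, so y_{Nadir} = 40.5 − 0.5y_{Largo}.
The reaction-function slope is −0.5, so an 8-unit rise in y_{Largo} moves y_{Nadir} by −0.5 × 8 = −4. Nadir's best response falls — the actions are strategic substitutes.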